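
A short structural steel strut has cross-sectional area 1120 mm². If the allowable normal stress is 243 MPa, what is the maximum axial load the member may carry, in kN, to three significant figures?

272 kN

P_max = σ_allow · A = 243 · 1120 = 272200 N = 272.2 kN.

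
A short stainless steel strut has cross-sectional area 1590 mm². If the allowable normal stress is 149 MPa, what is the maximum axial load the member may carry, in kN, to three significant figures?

237 kN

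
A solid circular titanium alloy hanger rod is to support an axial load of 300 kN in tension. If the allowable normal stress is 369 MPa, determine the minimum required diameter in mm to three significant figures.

Required area A ≥ P/σ_allow = 300000/369 = 813 mm².
For a solid circular section, d ≥ √(4A/π) = 32.17 mm.

32.2 mm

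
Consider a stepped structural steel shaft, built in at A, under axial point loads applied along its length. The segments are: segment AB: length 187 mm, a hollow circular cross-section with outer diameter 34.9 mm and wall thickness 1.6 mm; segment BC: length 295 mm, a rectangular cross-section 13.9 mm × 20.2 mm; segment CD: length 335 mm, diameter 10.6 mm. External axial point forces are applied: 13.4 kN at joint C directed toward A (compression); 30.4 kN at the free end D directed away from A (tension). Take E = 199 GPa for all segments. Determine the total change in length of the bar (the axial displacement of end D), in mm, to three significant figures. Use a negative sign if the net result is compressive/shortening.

0.765 mm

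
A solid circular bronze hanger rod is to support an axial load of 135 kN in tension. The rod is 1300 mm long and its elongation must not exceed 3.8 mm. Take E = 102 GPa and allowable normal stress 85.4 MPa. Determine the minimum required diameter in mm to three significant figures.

44.9 mm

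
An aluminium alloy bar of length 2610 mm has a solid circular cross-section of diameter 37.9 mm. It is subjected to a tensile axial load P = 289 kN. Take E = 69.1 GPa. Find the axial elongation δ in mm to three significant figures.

A = 1128 mm².
δ_mech = NL/(AE) = 289000·2610/(1128·69100) = 9.676 mm.

9.68 mm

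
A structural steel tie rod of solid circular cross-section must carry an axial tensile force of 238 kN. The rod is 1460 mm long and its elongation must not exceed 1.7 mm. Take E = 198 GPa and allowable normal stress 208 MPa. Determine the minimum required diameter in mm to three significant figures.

38.2 mm

Required area A ≥ P/σ_allow = 238000/208 = 1144 mm².
For a solid circular section, d ≥ √(4A/π) = 38.17 mm.
Elongation limit: A ≥ PL/(Eδ_allow) = 238000·1460/(198000·1.7) = 1032 mm² ⇒ d ≥ 36.25 mm.
The stress limit governs.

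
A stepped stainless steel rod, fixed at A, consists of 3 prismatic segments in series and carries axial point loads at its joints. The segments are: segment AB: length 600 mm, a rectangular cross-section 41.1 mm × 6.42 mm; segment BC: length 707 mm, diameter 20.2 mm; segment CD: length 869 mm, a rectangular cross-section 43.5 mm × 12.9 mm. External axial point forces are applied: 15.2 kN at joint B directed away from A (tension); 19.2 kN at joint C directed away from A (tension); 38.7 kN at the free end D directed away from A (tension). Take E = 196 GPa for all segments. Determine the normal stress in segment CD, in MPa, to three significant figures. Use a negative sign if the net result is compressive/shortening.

69.0 MPa

Internal axial forces (sectioning from the free end, tension +): N_CD = 38.7 kN, N_BC = 57.9 kN, N_AB = 73.1 kN.
A_CD = 561.1 mm².
σ_CD = N_CD/A_CD = 38700/561.1 = 68.97 MPa.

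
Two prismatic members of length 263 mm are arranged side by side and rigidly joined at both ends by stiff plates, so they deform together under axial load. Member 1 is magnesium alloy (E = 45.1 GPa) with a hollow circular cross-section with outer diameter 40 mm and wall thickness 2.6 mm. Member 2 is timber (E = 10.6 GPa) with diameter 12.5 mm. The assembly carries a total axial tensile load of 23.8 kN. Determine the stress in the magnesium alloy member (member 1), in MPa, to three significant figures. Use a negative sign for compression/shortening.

71.2 MPa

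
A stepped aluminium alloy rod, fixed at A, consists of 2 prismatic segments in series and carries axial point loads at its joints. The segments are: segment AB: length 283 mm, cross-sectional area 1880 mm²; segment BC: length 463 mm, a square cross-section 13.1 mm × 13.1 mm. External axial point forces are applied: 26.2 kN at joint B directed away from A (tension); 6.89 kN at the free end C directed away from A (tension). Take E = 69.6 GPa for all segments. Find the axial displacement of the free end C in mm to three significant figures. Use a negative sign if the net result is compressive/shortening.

Internal axial forces (sectioning from the free end, tension +): N_BC = 6.89 kN, N_AB = 33.09 kN.
A_BC = 171.6 mm².
δ_AB = 33090·283/(1880·69600) = 0.07157 mm
δ_BC = 6890·463/(171.6·69600) = 0.2671 mm
δ = Σδ_i = 0.3387 mm.

0.339 mm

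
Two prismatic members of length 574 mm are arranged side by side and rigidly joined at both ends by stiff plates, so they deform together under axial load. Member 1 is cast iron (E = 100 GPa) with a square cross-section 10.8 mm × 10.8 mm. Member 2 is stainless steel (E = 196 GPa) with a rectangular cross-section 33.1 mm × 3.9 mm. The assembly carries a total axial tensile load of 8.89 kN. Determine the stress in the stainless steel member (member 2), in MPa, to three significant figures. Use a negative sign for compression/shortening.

A_1 = 116.6 mm².
A_2 = 129.1 mm².
Equal strain + equilibrium ⇒ each member carries load in proportion to AE: A₁E₁ = 11660000 N, A₂E₂ = 25300000 N, ΣAE = 36970000 N.
σ₂ = P·E₂/ΣAE = 8890·196000/36970000 = 47.14 MPa.

47.1 MPa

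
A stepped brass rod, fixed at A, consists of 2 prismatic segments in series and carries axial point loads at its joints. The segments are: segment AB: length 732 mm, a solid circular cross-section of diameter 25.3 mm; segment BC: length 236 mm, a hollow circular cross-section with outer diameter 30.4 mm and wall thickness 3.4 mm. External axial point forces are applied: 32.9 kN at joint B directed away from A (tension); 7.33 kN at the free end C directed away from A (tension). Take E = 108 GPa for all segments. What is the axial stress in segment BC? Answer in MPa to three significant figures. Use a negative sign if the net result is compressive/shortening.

Internal axial forces (sectioning from the free end, tension +): N_BC = 7.33 kN, N_AB = 40.23 kN.
A_BC = 288.4 mm².
σ_BC = N_BC/A_BC = 7330/288.4 = 25.42 MPa.

25.4 MPa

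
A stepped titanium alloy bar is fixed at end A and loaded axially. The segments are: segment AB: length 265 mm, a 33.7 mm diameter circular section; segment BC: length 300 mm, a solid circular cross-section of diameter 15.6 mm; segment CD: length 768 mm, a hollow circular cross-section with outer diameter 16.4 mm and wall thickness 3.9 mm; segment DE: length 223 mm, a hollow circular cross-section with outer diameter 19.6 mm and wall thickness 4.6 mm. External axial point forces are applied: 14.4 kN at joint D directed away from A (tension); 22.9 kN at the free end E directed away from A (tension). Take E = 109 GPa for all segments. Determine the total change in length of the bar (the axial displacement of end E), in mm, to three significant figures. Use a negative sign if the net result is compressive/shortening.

2.57 mm

Internal axial forces (sectioning from the free end, tension +): N_DE = 22.9 kN, N_CD = 37.3 kN, N_BC = 37.3 kN, N_AB = 37.3 kN.
A_AB = 892 mm².
A_BC = 191.1 mm².
A_CD = 153.2 mm².
A_DE = 216.8 mm².
δ_AB = 37300·265/(892·109000) = 0.1017 mm
δ_BC = 37300·300/(191.1·109000) = 0.5371 mm
δ_CD = 37300·768/(153.2·109000) = 1.716 mm
δ_DE = 22900·223/(216.8·109000) = 0.2161 mm
δ = Σδ_i = 2.571 mm.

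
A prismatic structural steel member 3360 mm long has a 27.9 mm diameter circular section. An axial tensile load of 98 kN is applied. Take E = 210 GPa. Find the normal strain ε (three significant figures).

A = 611.4 mm².
σ = N/A = 160.3 MPa; ε = σ/E = 160.3/210000 = 7.633e-04.

7.63e-04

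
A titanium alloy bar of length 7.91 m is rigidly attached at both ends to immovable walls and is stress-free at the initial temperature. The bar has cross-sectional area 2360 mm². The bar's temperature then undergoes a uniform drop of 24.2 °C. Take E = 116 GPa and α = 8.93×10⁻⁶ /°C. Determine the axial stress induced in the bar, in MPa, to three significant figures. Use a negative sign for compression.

Free thermal expansion αLΔT = 8.93e-6 · 7910 · -24.2 = -1.709 mm.
The walls impose strain ε = −(-1.709)/7910 = 2.1611e-04; σ = Eε = 116000 · 2.1611e-04 = 25.07 MPa.

25.1 MPa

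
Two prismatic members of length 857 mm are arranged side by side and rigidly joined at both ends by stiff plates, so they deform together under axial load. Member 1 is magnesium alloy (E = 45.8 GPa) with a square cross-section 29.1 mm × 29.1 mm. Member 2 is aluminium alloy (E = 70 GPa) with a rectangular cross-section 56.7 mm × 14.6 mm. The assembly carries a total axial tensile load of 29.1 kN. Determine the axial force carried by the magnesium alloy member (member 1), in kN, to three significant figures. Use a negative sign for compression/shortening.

11.7 kN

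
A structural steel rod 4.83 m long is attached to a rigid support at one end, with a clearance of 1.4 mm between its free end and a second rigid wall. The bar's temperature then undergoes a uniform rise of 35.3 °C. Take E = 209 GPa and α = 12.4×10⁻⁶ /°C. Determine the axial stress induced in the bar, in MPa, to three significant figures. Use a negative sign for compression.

-30.9 MPa

Free thermal expansion αLΔT = 12.4e-6 · 4830 · 35.3 = 2.114 mm.
The walls engage after the gap closes; constrained expansion = 2.114 − 1.4 = 0.7142 mm.
The walls impose strain ε = −(0.7142)/4830 = -1.4786e-04; σ = Eε = 209000 · -1.4786e-04 = -30.9 MPa.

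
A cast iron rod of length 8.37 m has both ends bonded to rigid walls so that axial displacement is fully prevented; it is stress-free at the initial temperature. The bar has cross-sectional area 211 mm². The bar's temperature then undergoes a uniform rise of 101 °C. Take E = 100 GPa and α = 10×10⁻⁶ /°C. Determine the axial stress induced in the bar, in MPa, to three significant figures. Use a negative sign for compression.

Free thermal expansion αLΔT = 10e-6 · 8370 · 101 = 8.454 mm.
The walls impose strain ε = −(8.454)/8370 = -1.0100e-03; σ = Eε = 100000 · -1.0100e-03 = -101 MPa.

-101 MPa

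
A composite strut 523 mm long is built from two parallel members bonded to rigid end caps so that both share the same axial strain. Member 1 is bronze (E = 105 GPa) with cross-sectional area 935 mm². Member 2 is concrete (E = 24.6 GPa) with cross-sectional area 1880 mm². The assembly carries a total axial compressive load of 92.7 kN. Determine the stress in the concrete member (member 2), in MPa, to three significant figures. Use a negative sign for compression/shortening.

Equal strain + equilibrium ⇒ each member carries load in proportion to AE: A₁E₁ = 98180000 N, A₂E₂ = 46250000 N, ΣAE = 144400000 N.
σ₂ = P·E₂/ΣAE = -92700·24600/144400000 = -15.79 MPa.

-15.8 MPa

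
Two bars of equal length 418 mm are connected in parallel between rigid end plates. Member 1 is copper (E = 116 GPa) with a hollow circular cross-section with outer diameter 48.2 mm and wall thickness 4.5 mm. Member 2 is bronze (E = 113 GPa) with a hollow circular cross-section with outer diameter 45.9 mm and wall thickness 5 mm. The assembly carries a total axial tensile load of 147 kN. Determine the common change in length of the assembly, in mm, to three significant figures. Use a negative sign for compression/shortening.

0.426 mm

A_1 = 617.8 mm².
A_2 = 642.5 mm².
Equal strain + equilibrium ⇒ each member carries load in proportion to AE: A₁E₁ = 71660000 N, A₂E₂ = 72600000 N, ΣAE = 144300000 N.
δ = PL/ΣAE = 147000·418/144300000 = 0.4259 mm.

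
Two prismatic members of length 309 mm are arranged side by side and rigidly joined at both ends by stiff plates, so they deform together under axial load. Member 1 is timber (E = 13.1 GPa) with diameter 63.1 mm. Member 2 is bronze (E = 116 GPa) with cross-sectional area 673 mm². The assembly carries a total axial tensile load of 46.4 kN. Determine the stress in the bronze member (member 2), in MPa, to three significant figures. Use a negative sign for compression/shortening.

45.2 MPa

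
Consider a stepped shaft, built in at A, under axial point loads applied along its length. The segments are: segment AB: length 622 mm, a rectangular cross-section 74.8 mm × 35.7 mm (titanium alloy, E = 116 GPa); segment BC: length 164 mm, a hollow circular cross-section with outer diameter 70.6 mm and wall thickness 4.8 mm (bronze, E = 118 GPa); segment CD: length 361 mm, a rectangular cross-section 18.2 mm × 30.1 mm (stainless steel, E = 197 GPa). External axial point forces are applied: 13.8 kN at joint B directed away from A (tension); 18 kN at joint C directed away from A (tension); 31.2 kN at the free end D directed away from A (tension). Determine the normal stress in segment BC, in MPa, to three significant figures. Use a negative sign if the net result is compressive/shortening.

Internal axial forces (sectioning from the free end, tension +): N_CD = 31.2 kN, N_BC = 49.2 kN, N_AB = 63 kN.
A_BC = 992.2 mm².
σ_BC = N_BC/A_BC = 49200/992.2 = 49.58 MPa.

49.6 MPa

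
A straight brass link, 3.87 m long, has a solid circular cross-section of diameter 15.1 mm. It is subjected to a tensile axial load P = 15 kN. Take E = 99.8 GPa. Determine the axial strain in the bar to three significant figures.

A = 179.1 mm².
σ = N/A = 83.76 MPa; ε = σ/E = 83.76/99800 = 8.393e-04.

8.39e-04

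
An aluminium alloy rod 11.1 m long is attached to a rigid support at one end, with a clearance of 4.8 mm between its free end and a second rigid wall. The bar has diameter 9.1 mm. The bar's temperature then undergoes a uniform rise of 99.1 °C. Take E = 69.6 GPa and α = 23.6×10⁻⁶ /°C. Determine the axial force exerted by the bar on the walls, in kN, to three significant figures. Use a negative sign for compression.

-8.63 kN

Free thermal expansion αLΔT = 23.6e-6 · 11100 · 99.1 = 25.96 mm.
The walls engage after the gap closes; constrained expansion = 25.96 − 4.8 = 21.16 mm.
The walls impose strain ε = −(21.16)/11100 = -1.9063e-03; σ = Eε = 69600 · -1.9063e-03 = -132.7 MPa.
Wall reaction R = σ·A = -132.7·65.04 = -8629 N = -8.629 kN.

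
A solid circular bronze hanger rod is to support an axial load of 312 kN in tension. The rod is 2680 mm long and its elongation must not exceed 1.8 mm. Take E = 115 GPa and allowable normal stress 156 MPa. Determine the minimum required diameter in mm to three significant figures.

Required area A ≥ P/σ_allow = 312000/156 = 2000 mm².
For a solid circular section, d ≥ √(4A/π) = 50.46 mm.
Elongation limit: A ≥ PL/(Eδ_allow) = 312000·2680/(115000·1.8) = 4039 mm² ⇒ d ≥ 71.72 mm.
The elongation limit governs.

71.7 mm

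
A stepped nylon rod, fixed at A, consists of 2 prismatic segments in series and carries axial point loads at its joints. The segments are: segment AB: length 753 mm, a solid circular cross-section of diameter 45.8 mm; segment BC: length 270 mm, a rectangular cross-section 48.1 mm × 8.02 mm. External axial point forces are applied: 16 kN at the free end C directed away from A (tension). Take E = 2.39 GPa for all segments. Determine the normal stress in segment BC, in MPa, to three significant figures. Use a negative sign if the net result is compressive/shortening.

Internal axial forces (sectioning from the free end, tension +): N_BC = 16 kN, N_AB = 16 kN.
A_BC = 385.8 mm².
σ_BC = N_BC/A_BC = 16000/385.8 = 41.48 MPa.

41.5 MPa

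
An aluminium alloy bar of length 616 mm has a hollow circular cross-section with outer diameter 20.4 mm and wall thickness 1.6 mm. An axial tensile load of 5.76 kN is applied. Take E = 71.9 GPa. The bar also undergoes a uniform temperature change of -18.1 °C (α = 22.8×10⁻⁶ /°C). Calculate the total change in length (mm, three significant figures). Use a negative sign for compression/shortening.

0.268 mm

A = 94.5 mm².
δ_mech = NL/(AE) = 5760·616/(94.5·71900) = 0.5222 mm.
δ_thermal = αLΔT = 22.8e-6·616·-18.1 = -0.2542 mm.
δ = δ_mech + δ_thermal = 0.268 mm.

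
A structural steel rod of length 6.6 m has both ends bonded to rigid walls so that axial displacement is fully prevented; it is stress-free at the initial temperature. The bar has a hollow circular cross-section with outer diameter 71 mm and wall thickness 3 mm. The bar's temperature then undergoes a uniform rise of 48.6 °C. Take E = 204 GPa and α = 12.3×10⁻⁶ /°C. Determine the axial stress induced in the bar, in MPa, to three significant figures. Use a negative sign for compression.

Free thermal expansion αLΔT = 12.3e-6 · 6600 · 48.6 = 3.945 mm.
The walls impose strain ε = −(3.945)/6600 = -5.9778e-04; σ = Eε = 204000 · -5.9778e-04 = -121.9 MPa.

-122 MPa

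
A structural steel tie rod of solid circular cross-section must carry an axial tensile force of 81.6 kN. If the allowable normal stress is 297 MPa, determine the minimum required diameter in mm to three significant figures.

Required area A ≥ P/σ_allow = 81600/297 = 274.7 mm².
For a solid circular section, d ≥ √(4A/π) = 18.7 mm.

18.7 mm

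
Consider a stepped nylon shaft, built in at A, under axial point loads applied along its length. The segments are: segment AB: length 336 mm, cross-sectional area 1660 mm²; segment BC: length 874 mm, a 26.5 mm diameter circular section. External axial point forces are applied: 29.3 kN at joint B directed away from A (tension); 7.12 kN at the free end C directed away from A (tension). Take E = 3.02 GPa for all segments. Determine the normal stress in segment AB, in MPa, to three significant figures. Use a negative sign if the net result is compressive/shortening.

Internal axial forces (sectioning from the free end, tension +): N_BC = 7.12 kN, N_AB = 36.42 kN.
σ_AB = N_AB/A_AB = 36420/1660 = 21.94 MPa.

21.9 MPa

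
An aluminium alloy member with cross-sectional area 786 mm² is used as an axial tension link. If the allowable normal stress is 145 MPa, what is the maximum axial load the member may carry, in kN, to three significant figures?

114 kN

P_max = σ_allow · A = 145 · 786 = 114000 N = 114 kN.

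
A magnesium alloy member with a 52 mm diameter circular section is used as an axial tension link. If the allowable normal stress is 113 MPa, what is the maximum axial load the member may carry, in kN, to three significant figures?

240 kN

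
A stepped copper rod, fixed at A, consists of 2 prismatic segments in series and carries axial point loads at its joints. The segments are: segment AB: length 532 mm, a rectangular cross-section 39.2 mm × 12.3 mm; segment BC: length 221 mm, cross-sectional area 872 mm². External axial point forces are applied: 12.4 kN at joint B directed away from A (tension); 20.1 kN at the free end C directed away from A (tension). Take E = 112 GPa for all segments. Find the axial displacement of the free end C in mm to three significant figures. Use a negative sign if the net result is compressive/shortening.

0.366 mm

Internal axial forces (sectioning from the free end, tension +): N_BC = 20.1 kN, N_AB = 32.5 kN.
A_AB = 482.2 mm².
δ_AB = 32500·532/(482.2·112000) = 0.3202 mm
δ_BC = 20100·221/(872·112000) = 0.04548 mm
δ = Σδ_i = 0.3657 mm.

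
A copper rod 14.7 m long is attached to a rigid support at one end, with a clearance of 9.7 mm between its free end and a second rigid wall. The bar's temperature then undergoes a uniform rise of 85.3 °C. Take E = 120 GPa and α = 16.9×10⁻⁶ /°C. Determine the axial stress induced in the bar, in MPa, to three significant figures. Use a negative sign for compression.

-93.8 MPa

Free thermal expansion αLΔT = 16.9e-6 · 14700 · 85.3 = 21.19 mm.
The walls engage after the gap closes; constrained expansion = 21.19 − 9.7 = 11.49 mm.
The walls impose strain ε = −(11.49)/14700 = -7.8171e-04; σ = Eε = 120000 · -7.8171e-04 = -93.8 MPa.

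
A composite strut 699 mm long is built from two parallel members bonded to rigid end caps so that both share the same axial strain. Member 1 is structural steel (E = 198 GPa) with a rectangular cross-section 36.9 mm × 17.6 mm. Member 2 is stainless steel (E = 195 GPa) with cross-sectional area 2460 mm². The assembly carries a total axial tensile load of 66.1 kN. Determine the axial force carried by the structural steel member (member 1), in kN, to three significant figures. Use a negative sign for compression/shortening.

A_1 = 649.4 mm².
Equal strain + equilibrium ⇒ each member carries load in proportion to AE: A₁E₁ = 128600000 N, A₂E₂ = 479700000 N, ΣAE = 608300000 N.
F₁ = P·A₁E₁/ΣAE = 66100·128600000/608300000 = 13970 N.

14.0 kN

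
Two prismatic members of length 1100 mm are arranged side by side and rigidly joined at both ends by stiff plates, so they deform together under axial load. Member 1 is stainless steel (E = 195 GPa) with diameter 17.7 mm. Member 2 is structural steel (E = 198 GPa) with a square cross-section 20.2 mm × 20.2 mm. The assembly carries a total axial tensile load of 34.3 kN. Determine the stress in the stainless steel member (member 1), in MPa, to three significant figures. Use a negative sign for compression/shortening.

A_1 = 246.1 mm².
A_2 = 408 mm².
Equal strain + equilibrium ⇒ each member carries load in proportion to AE: A₁E₁ = 47980000 N, A₂E₂ = 80790000 N, ΣAE = 128800000 N.
σ₁ = P·E₁/ΣAE = 34300·195000/128800000 = 51.94 MPa.

51.9 MPa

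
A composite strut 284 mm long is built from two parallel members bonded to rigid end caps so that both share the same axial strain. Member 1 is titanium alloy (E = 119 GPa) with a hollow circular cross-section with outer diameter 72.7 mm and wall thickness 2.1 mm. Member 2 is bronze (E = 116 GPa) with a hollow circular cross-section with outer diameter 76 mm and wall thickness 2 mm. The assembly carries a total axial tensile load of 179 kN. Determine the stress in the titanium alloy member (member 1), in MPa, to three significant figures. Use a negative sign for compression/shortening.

195 MPa

A_1 = 465.8 mm².
A_2 = 465 mm².
Equal strain + equilibrium ⇒ each member carries load in proportion to AE: A₁E₁ = 55430000 N, A₂E₂ = 53930000 N, ΣAE = 109400000 N.
σ₁ = P·E₁/ΣAE = 179000·119000/109400000 = 194.8 MPa.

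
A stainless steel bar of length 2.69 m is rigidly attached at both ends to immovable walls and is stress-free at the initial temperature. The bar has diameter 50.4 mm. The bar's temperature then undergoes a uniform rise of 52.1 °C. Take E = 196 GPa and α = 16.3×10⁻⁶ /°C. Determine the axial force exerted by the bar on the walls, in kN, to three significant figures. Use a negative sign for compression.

Free thermal expansion αLΔT = 16.3e-6 · 2690 · 52.1 = 2.284 mm.
The walls impose strain ε = −(2.284)/2690 = -8.4923e-04; σ = Eε = 196000 · -8.4923e-04 = -166.4 MPa.
Wall reaction R = σ·A = -166.4·1995 = -332100 N = -332.1 kN.

-332 kN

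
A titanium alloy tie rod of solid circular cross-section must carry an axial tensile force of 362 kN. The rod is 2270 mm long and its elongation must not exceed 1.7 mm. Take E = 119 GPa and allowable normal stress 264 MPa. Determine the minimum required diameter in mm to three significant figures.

Required area A ≥ P/σ_allow = 362000/264 = 1371 mm².
For a solid circular section, d ≥ √(4A/π) = 41.78 mm.
Elongation limit: A ≥ PL/(Eδ_allow) = 362000·2270/(119000·1.7) = 4062 mm² ⇒ d ≥ 71.92 mm.
The elongation limit governs.

71.9 mm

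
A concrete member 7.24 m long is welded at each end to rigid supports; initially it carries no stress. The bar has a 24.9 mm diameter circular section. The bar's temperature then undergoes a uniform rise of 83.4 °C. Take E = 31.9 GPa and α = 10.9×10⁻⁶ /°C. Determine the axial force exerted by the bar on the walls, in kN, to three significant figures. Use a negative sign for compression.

-14.1 kN

Free thermal expansion αLΔT = 10.9e-6 · 7240 · 83.4 = 6.582 mm.
The walls impose strain ε = −(6.582)/7240 = -9.0906e-04; σ = Eε = 31900 · -9.0906e-04 = -29 MPa.
Wall reaction R = σ·A = -29·487 = -14120 N = -14.12 kN.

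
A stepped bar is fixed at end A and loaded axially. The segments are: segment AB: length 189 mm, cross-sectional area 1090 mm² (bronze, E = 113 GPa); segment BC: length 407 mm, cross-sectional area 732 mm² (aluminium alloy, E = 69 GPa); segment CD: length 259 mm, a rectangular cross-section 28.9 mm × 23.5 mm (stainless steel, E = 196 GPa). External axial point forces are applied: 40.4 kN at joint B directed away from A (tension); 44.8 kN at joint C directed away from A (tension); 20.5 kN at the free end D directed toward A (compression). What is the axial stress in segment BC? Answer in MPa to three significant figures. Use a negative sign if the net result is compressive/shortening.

Internal axial forces (sectioning from the free end, tension +): N_CD = -20.5 kN, N_BC = 24.3 kN, N_AB = 64.7 kN.
σ_BC = N_BC/A_BC = 24300/732 = 33.2 MPa.

33.2 MPa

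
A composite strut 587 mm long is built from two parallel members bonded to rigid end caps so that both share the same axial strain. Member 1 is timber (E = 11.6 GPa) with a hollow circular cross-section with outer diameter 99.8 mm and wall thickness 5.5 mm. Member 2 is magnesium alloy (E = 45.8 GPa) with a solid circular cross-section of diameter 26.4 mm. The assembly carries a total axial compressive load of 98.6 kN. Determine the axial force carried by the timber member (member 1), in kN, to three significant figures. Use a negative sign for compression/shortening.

A_1 = 1629 mm².
A_2 = 547.4 mm².
Equal strain + equilibrium ⇒ each member carries load in proportion to AE: A₁E₁ = 18900000 N, A₂E₂ = 25070000 N, ΣAE = 43970000 N.
F₁ = P·A₁E₁/ΣAE = -98600·18900000/43970000 = -42380 N.

-42.4 kN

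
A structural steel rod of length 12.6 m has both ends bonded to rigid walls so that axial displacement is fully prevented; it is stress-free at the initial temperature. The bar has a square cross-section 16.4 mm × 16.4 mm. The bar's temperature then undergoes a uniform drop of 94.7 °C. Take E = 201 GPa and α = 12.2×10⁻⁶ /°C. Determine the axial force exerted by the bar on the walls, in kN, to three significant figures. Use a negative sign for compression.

62.5 kN

Free thermal expansion αLΔT = 12.2e-6 · 12600 · -94.7 = -14.56 mm.
The walls impose strain ε = −(-14.56)/12600 = 1.1553e-03; σ = Eε = 201000 · 1.1553e-03 = 232.2 MPa.
Wall reaction R = σ·A = 232.2·269 = 62460 N = 62.46 kN.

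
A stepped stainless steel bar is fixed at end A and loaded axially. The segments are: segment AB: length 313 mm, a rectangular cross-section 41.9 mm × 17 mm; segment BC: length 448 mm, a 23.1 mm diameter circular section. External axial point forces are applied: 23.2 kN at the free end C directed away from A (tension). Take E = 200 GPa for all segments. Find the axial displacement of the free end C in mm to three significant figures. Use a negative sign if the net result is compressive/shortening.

Internal axial forces (sectioning from the free end, tension +): N_BC = 23.2 kN, N_AB = 23.2 kN.
A_AB = 712.3 mm².
A_BC = 419.1 mm².
δ_AB = 23200·313/(712.3·200000) = 0.05097 mm
δ_BC = 23200·448/(419.1·200000) = 0.124 mm
δ = Σδ_i = 0.175 mm.

0.175 mm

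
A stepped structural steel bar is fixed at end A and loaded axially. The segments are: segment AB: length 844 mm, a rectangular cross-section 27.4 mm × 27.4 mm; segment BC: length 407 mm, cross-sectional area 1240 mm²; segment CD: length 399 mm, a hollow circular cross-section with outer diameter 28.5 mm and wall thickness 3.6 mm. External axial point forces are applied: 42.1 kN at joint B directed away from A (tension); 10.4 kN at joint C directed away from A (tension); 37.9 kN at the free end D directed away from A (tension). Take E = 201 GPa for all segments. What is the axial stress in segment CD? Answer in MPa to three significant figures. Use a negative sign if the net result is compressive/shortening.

135 MPa

Internal axial forces (sectioning from the free end, tension +): N_CD = 37.9 kN, N_BC = 48.3 kN, N_AB = 90.4 kN.
A_CD = 281.6 mm².
σ_CD = N_CD/A_CD = 37900/281.6 = 134.6 MPa.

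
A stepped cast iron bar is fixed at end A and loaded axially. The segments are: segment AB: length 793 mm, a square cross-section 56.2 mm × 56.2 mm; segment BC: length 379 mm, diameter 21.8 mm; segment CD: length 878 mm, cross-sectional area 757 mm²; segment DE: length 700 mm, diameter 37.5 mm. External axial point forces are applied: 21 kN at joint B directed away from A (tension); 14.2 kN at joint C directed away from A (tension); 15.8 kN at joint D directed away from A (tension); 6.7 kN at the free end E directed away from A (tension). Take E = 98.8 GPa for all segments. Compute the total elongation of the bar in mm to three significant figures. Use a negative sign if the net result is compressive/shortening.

0.831 mm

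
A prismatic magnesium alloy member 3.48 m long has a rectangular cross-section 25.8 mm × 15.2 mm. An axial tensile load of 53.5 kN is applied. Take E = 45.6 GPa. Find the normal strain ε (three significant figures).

A = 392.2 mm².
σ = N/A = 136.4 MPa; ε = σ/E = 136.4/45600 = 2.992e-03.

0.00299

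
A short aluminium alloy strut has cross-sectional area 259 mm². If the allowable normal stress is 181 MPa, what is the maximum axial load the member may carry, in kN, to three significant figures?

P_max = σ_allow · A = 181 · 259 = 46880 N = 46.88 kN.

46.9 kN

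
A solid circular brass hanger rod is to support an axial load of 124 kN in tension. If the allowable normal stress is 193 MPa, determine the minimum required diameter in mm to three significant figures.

Required area A ≥ P/σ_allow = 124000/193 = 642.5 mm².
For a solid circular section, d ≥ √(4A/π) = 28.6 mm.

28.6 mm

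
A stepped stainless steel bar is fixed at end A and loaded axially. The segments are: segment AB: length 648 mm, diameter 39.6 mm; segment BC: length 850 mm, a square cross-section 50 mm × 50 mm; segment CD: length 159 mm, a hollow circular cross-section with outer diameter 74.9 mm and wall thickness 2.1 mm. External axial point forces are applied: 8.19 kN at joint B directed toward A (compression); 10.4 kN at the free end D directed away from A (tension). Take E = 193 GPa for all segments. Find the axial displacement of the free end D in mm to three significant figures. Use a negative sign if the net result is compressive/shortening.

0.0422 mm

Internal axial forces (sectioning from the free end, tension +): N_CD = 10.4 kN, N_BC = 10.4 kN, N_AB = 2.21 kN.
A_AB = 1232 mm².
A_BC = 2500 mm².
A_CD = 480.3 mm².
δ_AB = 2210·648/(1232·193000) = 0.006025 mm
δ_BC = 10400·850/(2500·193000) = 0.01832 mm
δ_CD = 10400·159/(480.3·193000) = 0.01784 mm
δ = Σδ_i = 0.04218 mm.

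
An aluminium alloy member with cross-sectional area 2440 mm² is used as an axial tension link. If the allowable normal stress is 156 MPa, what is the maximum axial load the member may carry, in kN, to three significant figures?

381 kN

P_max = σ_allow · A = 156 · 2440 = 380600 N = 380.6 kN.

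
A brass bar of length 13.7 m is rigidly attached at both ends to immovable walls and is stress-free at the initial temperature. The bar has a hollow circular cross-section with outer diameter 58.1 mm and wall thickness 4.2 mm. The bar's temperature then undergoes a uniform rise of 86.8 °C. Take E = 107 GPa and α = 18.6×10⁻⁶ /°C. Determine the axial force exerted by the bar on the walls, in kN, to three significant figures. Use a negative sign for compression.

-123 kN

Free thermal expansion αLΔT = 18.6e-6 · 13700 · 86.8 = 22.12 mm.
The walls impose strain ε = −(22.12)/13700 = -1.6145e-03; σ = Eε = 107000 · -1.6145e-03 = -172.7 MPa.
Wall reaction R = σ·A = -172.7·711.2 = -122900 N = -122.9 kN.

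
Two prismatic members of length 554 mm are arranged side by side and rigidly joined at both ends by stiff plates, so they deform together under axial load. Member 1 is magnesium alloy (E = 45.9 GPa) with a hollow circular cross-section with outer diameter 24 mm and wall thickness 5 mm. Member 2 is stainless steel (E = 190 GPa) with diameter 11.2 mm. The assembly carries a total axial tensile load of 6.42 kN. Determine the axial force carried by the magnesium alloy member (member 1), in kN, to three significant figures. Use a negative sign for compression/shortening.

2.71 kN

A_1 = 298.5 mm².
A_2 = 98.52 mm².
Equal strain + equilibrium ⇒ each member carries load in proportion to AE: A₁E₁ = 13700000 N, A₂E₂ = 18720000 N, ΣAE = 32420000 N.
F₁ = P·A₁E₁/ΣAE = 6420·13700000/32420000 = 2713 N.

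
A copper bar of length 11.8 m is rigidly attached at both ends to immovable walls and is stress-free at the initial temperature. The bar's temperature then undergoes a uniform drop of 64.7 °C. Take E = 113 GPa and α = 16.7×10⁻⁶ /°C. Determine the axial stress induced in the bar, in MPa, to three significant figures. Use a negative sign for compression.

122 MPa

Free thermal expansion αLΔT = 16.7e-6 · 11800 · -64.7 = -12.75 mm.
The walls impose strain ε = −(-12.75)/11800 = 1.0805e-03; σ = Eε = 113000 · 1.0805e-03 = 122.1 MPa.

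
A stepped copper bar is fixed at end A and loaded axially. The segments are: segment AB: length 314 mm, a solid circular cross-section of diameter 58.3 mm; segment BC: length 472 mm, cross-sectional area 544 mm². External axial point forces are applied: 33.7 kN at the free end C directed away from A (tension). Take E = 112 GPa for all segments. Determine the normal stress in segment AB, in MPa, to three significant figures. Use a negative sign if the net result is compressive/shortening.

Internal axial forces (sectioning from the free end, tension +): N_BC = 33.7 kN, N_AB = 33.7 kN.
A_AB = 2669 mm².
σ_AB = N_AB/A_AB = 33700/2669 = 12.62 MPa.

12.6 MPa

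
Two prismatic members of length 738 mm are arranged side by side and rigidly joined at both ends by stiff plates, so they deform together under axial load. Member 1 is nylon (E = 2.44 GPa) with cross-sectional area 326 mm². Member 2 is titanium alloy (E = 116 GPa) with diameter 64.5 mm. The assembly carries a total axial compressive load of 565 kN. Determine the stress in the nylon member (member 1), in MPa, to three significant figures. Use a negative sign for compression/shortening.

-3.63 MPa

A_2 = 3267 mm².
Equal strain + equilibrium ⇒ each member carries load in proportion to AE: A₁E₁ = 795400 N, A₂E₂ = 379000000 N, ΣAE = 379800000 N.
σ₁ = P·E₁/ΣAE = -565000·2440/379800000 = -3.63 MPa.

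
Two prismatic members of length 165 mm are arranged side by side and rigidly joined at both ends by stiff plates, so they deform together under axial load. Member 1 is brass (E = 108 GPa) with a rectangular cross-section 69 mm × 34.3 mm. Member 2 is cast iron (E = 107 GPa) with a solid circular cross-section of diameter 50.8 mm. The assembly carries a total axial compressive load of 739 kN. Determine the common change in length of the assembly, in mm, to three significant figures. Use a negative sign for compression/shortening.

A_1 = 2367 mm².
A_2 = 2027 mm².
Equal strain + equilibrium ⇒ each member carries load in proportion to AE: A₁E₁ = 255600000 N, A₂E₂ = 216900000 N, ΣAE = 472500000 N.
δ = PL/ΣAE = -739000·165/472500000 = -0.2581 mm.

-0.258 mm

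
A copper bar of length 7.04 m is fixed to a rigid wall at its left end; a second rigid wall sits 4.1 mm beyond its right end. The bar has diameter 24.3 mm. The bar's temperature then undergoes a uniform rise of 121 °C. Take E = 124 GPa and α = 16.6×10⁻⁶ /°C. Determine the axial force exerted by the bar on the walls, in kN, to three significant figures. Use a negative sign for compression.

-82.0 kN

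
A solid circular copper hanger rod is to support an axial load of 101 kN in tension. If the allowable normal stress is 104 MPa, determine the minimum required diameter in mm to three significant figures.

Required area A ≥ P/σ_allow = 101000/104 = 971.2 mm².
For a solid circular section, d ≥ √(4A/π) = 35.16 mm.

35.2 mm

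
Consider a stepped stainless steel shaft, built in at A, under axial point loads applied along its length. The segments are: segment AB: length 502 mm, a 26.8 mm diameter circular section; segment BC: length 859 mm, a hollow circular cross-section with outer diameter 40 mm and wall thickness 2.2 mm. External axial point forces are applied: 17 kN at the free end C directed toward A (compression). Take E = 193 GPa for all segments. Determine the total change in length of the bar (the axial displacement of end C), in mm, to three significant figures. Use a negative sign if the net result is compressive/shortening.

-0.368 mm

Internal axial forces (sectioning from the free end, tension +): N_BC = -17 kN, N_AB = -17 kN.
A_AB = 564.1 mm².
A_BC = 261.3 mm².
δ_AB = -17000·502/(564.1·193000) = -0.07839 mm
δ_BC = -17000·859/(261.3·193000) = -0.2896 mm
δ = Σδ_i = -0.368 mm.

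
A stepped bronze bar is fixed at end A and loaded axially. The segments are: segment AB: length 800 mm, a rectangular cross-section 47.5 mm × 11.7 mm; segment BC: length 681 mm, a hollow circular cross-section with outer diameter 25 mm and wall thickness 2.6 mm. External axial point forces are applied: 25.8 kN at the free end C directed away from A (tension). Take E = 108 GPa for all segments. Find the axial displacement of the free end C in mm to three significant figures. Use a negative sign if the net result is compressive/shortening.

Internal axial forces (sectioning from the free end, tension +): N_BC = 25.8 kN, N_AB = 25.8 kN.
A_AB = 555.8 mm².
A_BC = 183 mm².
δ_AB = 25800·800/(555.8·108000) = 0.3439 mm
δ_BC = 25800·681/(183·108000) = 0.8891 mm
δ = Σδ_i = 1.233 mm.

1.23 mm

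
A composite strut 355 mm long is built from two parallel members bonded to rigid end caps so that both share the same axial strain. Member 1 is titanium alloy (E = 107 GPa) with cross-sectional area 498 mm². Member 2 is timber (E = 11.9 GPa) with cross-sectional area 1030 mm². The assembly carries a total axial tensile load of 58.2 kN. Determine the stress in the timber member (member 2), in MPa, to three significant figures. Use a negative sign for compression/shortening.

10.6 MPa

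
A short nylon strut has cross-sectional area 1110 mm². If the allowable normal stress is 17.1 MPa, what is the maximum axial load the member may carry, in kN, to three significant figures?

P_max = σ_allow · A = 17.1 · 1110 = 18980 N = 18.98 kN.

19.0 kN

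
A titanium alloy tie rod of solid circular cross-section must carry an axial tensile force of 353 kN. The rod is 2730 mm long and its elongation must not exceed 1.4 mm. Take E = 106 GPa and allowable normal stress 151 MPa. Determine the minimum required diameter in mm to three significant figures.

Required area A ≥ P/σ_allow = 353000/151 = 2338 mm².
For a solid circular section, d ≥ √(4A/π) = 54.56 mm.
Elongation limit: A ≥ PL/(Eδ_allow) = 353000·2730/(106000·1.4) = 6494 mm² ⇒ d ≥ 90.93 mm.
The elongation limit governs.

90.9 mm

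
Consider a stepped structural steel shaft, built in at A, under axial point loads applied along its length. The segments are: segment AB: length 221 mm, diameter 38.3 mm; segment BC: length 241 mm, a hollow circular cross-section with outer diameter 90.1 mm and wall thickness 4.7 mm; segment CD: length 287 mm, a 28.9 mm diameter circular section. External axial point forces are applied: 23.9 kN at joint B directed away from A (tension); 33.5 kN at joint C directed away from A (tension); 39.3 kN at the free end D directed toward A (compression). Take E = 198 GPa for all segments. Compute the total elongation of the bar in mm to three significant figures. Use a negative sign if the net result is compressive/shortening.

Internal axial forces (sectioning from the free end, tension +): N_CD = -39.3 kN, N_BC = -5.8 kN, N_AB = 18.1 kN.
A_AB = 1152 mm².
A_BC = 1261 mm².
A_CD = 656 mm².
δ_AB = 18100·221/(1152·198000) = 0.01754 mm
δ_BC = -5800·241/(1261·198000) = -0.005599 mm
δ_CD = -39300·287/(656·198000) = -0.08684 mm
δ = Σδ_i = -0.0749 mm.

-0.0749 mm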